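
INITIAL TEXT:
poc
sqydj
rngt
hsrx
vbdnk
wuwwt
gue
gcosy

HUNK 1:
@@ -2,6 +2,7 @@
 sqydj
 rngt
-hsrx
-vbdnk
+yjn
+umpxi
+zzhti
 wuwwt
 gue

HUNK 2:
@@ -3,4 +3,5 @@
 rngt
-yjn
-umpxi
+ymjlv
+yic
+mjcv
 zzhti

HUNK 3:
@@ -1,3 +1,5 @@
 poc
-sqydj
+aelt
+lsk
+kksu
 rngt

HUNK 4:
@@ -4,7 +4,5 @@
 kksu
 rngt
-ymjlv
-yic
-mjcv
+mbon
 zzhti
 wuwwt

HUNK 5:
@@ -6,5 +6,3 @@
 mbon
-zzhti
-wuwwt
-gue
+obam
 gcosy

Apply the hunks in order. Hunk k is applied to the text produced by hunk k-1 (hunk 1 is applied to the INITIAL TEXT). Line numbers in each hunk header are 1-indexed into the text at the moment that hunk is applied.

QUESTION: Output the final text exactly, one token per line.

Answer: poc
aelt
lsk
kksu
rngt
mbon
obam
gcosy

Derivation:
Hunk 1: at line 2 remove [hsrx,vbdnk] add [yjn,umpxi,zzhti] -> 9 lines: poc sqydj rngt yjn umpxi zzhti wuwwt gue gcosy
Hunk 2: at line 3 remove [yjn,umpxi] add [ymjlv,yic,mjcv] -> 10 lines: poc sqydj rngt ymjlv yic mjcv zzhti wuwwt gue gcosy
Hunk 3: at line 1 remove [sqydj] add [aelt,lsk,kksu] -> 12 lines: poc aelt lsk kksu rngt ymjlv yic mjcv zzhti wuwwt gue gcosy
Hunk 4: at line 4 remove [ymjlv,yic,mjcv] add [mbon] -> 10 lines: poc aelt lsk kksu rngt mbon zzhti wuwwt gue gcosy
Hunk 5: at line 6 remove [zzhti,wuwwt,gue] add [obam] -> 8 lines: poc aelt lsk kksu rngt mbon obam gcosy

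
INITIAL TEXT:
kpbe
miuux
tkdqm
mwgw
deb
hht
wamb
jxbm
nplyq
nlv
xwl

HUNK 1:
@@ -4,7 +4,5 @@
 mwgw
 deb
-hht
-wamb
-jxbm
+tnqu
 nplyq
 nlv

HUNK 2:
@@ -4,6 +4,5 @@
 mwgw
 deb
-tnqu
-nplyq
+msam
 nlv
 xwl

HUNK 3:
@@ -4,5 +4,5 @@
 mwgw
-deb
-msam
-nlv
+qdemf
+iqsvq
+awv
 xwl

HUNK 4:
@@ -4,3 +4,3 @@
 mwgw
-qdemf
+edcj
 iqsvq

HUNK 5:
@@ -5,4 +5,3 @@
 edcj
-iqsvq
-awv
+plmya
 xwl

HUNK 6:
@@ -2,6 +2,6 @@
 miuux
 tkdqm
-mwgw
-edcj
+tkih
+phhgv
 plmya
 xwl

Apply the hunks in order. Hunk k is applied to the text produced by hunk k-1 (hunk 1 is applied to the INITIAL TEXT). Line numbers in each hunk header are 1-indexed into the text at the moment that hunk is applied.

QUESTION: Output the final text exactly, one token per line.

Answer: kpbe
miuux
tkdqm
tkih
phhgv
plmya
xwl

Derivation:
Hunk 1: at line 4 remove [hht,wamb,jxbm] add [tnqu] -> 9 lines: kpbe miuux tkdqm mwgw deb tnqu nplyq nlv xwl
Hunk 2: at line 4 remove [tnqu,nplyq] add [msam] -> 8 lines: kpbe miuux tkdqm mwgw deb msam nlv xwl
Hunk 3: at line 4 remove [deb,msam,nlv] add [qdemf,iqsvq,awv] -> 8 lines: kpbe miuux tkdqm mwgw qdemf iqsvq awv xwl
Hunk 4: at line 4 remove [qdemf] add [edcj] -> 8 lines: kpbe miuux tkdqm mwgw edcj iqsvq awv xwl
Hunk 5: at line 5 remove [iqsvq,awv] add [plmya] -> 7 lines: kpbe miuux tkdqm mwgw edcj plmya xwl
Hunk 6: at line 2 remove [mwgw,edcj] add [tkih,phhgv] -> 7 lines: kpbe miuux tkdqm tkih phhgv plmya xwl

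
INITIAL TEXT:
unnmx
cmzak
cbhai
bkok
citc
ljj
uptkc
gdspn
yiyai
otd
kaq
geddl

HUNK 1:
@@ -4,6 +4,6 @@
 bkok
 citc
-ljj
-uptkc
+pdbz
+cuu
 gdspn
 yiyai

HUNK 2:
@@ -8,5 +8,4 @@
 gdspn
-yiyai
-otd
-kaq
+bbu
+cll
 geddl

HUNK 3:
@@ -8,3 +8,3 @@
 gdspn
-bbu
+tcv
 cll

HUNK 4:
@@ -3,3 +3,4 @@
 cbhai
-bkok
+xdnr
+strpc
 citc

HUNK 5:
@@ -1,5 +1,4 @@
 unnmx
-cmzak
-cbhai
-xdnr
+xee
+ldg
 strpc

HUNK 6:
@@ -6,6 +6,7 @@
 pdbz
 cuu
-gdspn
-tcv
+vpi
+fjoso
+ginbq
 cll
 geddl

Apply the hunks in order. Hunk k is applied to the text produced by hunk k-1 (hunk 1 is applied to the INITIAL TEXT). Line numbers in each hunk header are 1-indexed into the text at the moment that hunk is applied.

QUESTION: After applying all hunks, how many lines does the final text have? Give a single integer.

Answer: 12

Derivation:
Hunk 1: at line 4 remove [ljj,uptkc] add [pdbz,cuu] -> 12 lines: unnmx cmzak cbhai bkok citc pdbz cuu gdspn yiyai otd kaq geddl
Hunk 2: at line 8 remove [yiyai,otd,kaq] add [bbu,cll] -> 11 lines: unnmx cmzak cbhai bkok citc pdbz cuu gdspn bbu cll geddl
Hunk 3: at line 8 remove [bbu] add [tcv] -> 11 lines: unnmx cmzak cbhai bkok citc pdbz cuu gdspn tcv cll geddl
Hunk 4: at line 3 remove [bkok] add [xdnr,strpc] -> 12 lines: unnmx cmzak cbhai xdnr strpc citc pdbz cuu gdspn tcv cll geddl
Hunk 5: at line 1 remove [cmzak,cbhai,xdnr] add [xee,ldg] -> 11 lines: unnmx xee ldg strpc citc pdbz cuu gdspn tcv cll geddl
Hunk 6: at line 6 remove [gdspn,tcv] add [vpi,fjoso,ginbq] -> 12 lines: unnmx xee ldg strpc citc pdbz cuu vpi fjoso ginbq cll geddl
Final line count: 12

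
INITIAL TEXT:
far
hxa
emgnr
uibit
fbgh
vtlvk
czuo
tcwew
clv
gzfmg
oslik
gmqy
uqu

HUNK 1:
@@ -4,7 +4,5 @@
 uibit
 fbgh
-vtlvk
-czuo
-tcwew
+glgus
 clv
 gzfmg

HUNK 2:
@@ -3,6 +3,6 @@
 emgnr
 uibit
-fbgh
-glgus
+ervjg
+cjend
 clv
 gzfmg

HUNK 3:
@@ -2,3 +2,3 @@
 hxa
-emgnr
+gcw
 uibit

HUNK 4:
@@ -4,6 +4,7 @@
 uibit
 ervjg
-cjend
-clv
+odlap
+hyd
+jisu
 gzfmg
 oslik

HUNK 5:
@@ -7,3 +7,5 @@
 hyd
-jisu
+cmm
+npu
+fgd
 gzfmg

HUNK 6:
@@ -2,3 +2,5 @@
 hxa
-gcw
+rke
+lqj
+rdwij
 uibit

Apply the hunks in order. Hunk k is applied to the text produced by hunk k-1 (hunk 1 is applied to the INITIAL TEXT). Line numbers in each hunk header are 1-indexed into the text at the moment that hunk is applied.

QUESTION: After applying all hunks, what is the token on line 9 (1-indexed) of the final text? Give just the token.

Hunk 1: at line 4 remove [vtlvk,czuo,tcwew] add [glgus] -> 11 lines: far hxa emgnr uibit fbgh glgus clv gzfmg oslik gmqy uqu
Hunk 2: at line 3 remove [fbgh,glgus] add [ervjg,cjend] -> 11 lines: far hxa emgnr uibit ervjg cjend clv gzfmg oslik gmqy uqu
Hunk 3: at line 2 remove [emgnr] add [gcw] -> 11 lines: far hxa gcw uibit ervjg cjend clv gzfmg oslik gmqy uqu
Hunk 4: at line 4 remove [cjend,clv] add [odlap,hyd,jisu] -> 12 lines: far hxa gcw uibit ervjg odlap hyd jisu gzfmg oslik gmqy uqu
Hunk 5: at line 7 remove [jisu] add [cmm,npu,fgd] -> 14 lines: far hxa gcw uibit ervjg odlap hyd cmm npu fgd gzfmg oslik gmqy uqu
Hunk 6: at line 2 remove [gcw] add [rke,lqj,rdwij] -> 16 lines: far hxa rke lqj rdwij uibit ervjg odlap hyd cmm npu fgd gzfmg oslik gmqy uqu
Final line 9: hyd

Answer: hyd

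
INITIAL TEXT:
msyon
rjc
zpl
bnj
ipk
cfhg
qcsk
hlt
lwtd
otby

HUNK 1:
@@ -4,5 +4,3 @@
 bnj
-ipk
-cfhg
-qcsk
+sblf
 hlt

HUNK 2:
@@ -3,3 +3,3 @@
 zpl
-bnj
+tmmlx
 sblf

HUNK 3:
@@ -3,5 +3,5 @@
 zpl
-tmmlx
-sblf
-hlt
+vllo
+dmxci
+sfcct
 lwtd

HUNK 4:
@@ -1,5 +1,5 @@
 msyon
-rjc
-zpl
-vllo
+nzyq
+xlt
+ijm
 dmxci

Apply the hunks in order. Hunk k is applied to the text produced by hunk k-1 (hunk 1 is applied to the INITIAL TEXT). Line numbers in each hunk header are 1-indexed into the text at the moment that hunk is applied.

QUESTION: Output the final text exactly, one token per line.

Hunk 1: at line 4 remove [ipk,cfhg,qcsk] add [sblf] -> 8 lines: msyon rjc zpl bnj sblf hlt lwtd otby
Hunk 2: at line 3 remove [bnj] add [tmmlx] -> 8 lines: msyon rjc zpl tmmlx sblf hlt lwtd otby
Hunk 3: at line 3 remove [tmmlx,sblf,hlt] add [vllo,dmxci,sfcct] -> 8 lines: msyon rjc zpl vllo dmxci sfcct lwtd otby
Hunk 4: at line 1 remove [rjc,zpl,vllo] add [nzyq,xlt,ijm] -> 8 lines: msyon nzyq xlt ijm dmxci sfcct lwtd otby

Answer: msyon
nzyq
xlt
ijm
dmxci
sfcct
lwtd
otby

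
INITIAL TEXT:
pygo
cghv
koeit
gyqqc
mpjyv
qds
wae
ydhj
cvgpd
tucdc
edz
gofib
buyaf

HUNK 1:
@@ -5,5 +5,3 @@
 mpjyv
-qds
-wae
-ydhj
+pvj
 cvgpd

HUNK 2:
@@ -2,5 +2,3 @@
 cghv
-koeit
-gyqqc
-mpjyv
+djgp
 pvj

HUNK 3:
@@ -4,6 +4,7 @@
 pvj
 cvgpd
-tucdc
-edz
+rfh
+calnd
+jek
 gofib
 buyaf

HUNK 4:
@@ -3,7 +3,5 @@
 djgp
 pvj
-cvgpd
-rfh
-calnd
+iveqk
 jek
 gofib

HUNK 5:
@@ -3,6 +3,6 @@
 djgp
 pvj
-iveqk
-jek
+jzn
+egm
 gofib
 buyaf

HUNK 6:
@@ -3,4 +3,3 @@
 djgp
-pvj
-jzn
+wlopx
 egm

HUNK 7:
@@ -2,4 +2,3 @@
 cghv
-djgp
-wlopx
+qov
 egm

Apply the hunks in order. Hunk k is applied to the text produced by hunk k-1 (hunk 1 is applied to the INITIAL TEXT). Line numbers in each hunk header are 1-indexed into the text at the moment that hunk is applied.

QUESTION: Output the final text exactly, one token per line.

Hunk 1: at line 5 remove [qds,wae,ydhj] add [pvj] -> 11 lines: pygo cghv koeit gyqqc mpjyv pvj cvgpd tucdc edz gofib buyaf
Hunk 2: at line 2 remove [koeit,gyqqc,mpjyv] add [djgp] -> 9 lines: pygo cghv djgp pvj cvgpd tucdc edz gofib buyaf
Hunk 3: at line 4 remove [tucdc,edz] add [rfh,calnd,jek] -> 10 lines: pygo cghv djgp pvj cvgpd rfh calnd jek gofib buyaf
Hunk 4: at line 3 remove [cvgpd,rfh,calnd] add [iveqk] -> 8 lines: pygo cghv djgp pvj iveqk jek gofib buyaf
Hunk 5: at line 3 remove [iveqk,jek] add [jzn,egm] -> 8 lines: pygo cghv djgp pvj jzn egm gofib buyaf
Hunk 6: at line 3 remove [pvj,jzn] add [wlopx] -> 7 lines: pygo cghv djgp wlopx egm gofib buyaf
Hunk 7: at line 2 remove [djgp,wlopx] add [qov] -> 6 lines: pygo cghv qov egm gofib buyaf

Answer: pygo
cghv
qov
egm
gofib
buyaf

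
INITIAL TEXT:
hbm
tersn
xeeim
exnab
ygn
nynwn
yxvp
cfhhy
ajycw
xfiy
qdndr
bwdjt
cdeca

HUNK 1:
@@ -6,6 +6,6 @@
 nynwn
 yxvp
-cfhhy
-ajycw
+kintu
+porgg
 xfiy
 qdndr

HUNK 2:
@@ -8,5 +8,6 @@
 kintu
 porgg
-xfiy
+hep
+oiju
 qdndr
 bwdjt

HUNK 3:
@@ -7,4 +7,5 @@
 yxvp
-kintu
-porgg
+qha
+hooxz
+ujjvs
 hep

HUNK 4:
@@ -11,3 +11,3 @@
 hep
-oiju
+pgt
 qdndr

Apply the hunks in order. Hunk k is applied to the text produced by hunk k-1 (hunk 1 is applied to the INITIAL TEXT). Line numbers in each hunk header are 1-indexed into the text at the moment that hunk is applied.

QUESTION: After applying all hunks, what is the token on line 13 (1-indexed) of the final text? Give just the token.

Answer: qdndr

Derivation:
Hunk 1: at line 6 remove [cfhhy,ajycw] add [kintu,porgg] -> 13 lines: hbm tersn xeeim exnab ygn nynwn yxvp kintu porgg xfiy qdndr bwdjt cdeca
Hunk 2: at line 8 remove [xfiy] add [hep,oiju] -> 14 lines: hbm tersn xeeim exnab ygn nynwn yxvp kintu porgg hep oiju qdndr bwdjt cdeca
Hunk 3: at line 7 remove [kintu,porgg] add [qha,hooxz,ujjvs] -> 15 lines: hbm tersn xeeim exnab ygn nynwn yxvp qha hooxz ujjvs hep oiju qdndr bwdjt cdeca
Hunk 4: at line 11 remove [oiju] add [pgt] -> 15 lines: hbm tersn xeeim exnab ygn nynwn yxvp qha hooxz ujjvs hep pgt qdndr bwdjt cdeca
Final line 13: qdndr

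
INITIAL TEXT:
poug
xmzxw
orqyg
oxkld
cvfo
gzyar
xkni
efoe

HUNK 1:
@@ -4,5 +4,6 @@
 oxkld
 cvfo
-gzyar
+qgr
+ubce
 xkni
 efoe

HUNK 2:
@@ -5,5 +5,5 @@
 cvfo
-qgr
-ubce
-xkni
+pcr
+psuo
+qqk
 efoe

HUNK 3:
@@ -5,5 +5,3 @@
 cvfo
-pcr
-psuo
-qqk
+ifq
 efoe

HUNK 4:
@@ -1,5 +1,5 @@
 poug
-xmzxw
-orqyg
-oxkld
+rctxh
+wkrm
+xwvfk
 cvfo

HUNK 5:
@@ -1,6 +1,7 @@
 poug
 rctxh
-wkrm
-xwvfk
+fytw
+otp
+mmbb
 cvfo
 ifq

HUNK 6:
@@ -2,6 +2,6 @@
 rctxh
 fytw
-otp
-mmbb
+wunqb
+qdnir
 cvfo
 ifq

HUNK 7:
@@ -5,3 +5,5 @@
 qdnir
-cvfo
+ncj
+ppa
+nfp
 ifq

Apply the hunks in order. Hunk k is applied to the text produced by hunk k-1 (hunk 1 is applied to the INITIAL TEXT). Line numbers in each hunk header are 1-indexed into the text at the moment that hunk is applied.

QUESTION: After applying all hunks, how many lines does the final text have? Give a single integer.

Hunk 1: at line 4 remove [gzyar] add [qgr,ubce] -> 9 lines: poug xmzxw orqyg oxkld cvfo qgr ubce xkni efoe
Hunk 2: at line 5 remove [qgr,ubce,xkni] add [pcr,psuo,qqk] -> 9 lines: poug xmzxw orqyg oxkld cvfo pcr psuo qqk efoe
Hunk 3: at line 5 remove [pcr,psuo,qqk] add [ifq] -> 7 lines: poug xmzxw orqyg oxkld cvfo ifq efoe
Hunk 4: at line 1 remove [xmzxw,orqyg,oxkld] add [rctxh,wkrm,xwvfk] -> 7 lines: poug rctxh wkrm xwvfk cvfo ifq efoe
Hunk 5: at line 1 remove [wkrm,xwvfk] add [fytw,otp,mmbb] -> 8 lines: poug rctxh fytw otp mmbb cvfo ifq efoe
Hunk 6: at line 2 remove [otp,mmbb] add [wunqb,qdnir] -> 8 lines: poug rctxh fytw wunqb qdnir cvfo ifq efoe
Hunk 7: at line 5 remove [cvfo] add [ncj,ppa,nfp] -> 10 lines: poug rctxh fytw wunqb qdnir ncj ppa nfp ifq efoe
Final line count: 10

Answer: 10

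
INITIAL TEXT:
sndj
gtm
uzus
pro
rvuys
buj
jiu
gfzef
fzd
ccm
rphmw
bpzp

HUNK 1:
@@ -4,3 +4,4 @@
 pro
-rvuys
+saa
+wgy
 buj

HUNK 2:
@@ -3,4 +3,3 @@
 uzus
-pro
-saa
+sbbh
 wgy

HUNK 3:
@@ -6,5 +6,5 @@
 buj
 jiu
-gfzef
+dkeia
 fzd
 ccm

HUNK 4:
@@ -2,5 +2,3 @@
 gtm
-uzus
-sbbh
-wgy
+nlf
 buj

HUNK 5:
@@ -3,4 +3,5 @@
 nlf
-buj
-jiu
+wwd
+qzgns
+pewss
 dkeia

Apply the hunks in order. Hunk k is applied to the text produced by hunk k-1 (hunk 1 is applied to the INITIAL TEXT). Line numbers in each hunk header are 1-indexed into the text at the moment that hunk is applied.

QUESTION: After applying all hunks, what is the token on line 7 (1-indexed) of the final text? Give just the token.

Hunk 1: at line 4 remove [rvuys] add [saa,wgy] -> 13 lines: sndj gtm uzus pro saa wgy buj jiu gfzef fzd ccm rphmw bpzp
Hunk 2: at line 3 remove [pro,saa] add [sbbh] -> 12 lines: sndj gtm uzus sbbh wgy buj jiu gfzef fzd ccm rphmw bpzp
Hunk 3: at line 6 remove [gfzef] add [dkeia] -> 12 lines: sndj gtm uzus sbbh wgy buj jiu dkeia fzd ccm rphmw bpzp
Hunk 4: at line 2 remove [uzus,sbbh,wgy] add [nlf] -> 10 lines: sndj gtm nlf buj jiu dkeia fzd ccm rphmw bpzp
Hunk 5: at line 3 remove [buj,jiu] add [wwd,qzgns,pewss] -> 11 lines: sndj gtm nlf wwd qzgns pewss dkeia fzd ccm rphmw bpzp
Final line 7: dkeia

Answer: dkeia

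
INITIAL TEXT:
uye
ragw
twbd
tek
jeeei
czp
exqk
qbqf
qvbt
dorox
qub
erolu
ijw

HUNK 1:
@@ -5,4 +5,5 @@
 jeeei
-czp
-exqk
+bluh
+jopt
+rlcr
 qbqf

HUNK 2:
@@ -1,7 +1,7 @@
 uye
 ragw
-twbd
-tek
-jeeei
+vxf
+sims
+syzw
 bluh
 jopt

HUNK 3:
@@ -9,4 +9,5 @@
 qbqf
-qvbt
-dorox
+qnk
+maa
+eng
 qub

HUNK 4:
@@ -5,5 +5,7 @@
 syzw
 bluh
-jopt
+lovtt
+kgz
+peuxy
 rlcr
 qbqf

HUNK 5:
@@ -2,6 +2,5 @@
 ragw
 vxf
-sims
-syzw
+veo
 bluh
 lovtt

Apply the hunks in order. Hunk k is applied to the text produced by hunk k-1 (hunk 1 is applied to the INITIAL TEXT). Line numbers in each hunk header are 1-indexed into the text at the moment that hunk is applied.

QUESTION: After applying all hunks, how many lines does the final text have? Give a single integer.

Hunk 1: at line 5 remove [czp,exqk] add [bluh,jopt,rlcr] -> 14 lines: uye ragw twbd tek jeeei bluh jopt rlcr qbqf qvbt dorox qub erolu ijw
Hunk 2: at line 1 remove [twbd,tek,jeeei] add [vxf,sims,syzw] -> 14 lines: uye ragw vxf sims syzw bluh jopt rlcr qbqf qvbt dorox qub erolu ijw
Hunk 3: at line 9 remove [qvbt,dorox] add [qnk,maa,eng] -> 15 lines: uye ragw vxf sims syzw bluh jopt rlcr qbqf qnk maa eng qub erolu ijw
Hunk 4: at line 5 remove [jopt] add [lovtt,kgz,peuxy] -> 17 lines: uye ragw vxf sims syzw bluh lovtt kgz peuxy rlcr qbqf qnk maa eng qub erolu ijw
Hunk 5: at line 2 remove [sims,syzw] add [veo] -> 16 lines: uye ragw vxf veo bluh lovtt kgz peuxy rlcr qbqf qnk maa eng qub erolu ijw
Final line count: 16

Answer: 16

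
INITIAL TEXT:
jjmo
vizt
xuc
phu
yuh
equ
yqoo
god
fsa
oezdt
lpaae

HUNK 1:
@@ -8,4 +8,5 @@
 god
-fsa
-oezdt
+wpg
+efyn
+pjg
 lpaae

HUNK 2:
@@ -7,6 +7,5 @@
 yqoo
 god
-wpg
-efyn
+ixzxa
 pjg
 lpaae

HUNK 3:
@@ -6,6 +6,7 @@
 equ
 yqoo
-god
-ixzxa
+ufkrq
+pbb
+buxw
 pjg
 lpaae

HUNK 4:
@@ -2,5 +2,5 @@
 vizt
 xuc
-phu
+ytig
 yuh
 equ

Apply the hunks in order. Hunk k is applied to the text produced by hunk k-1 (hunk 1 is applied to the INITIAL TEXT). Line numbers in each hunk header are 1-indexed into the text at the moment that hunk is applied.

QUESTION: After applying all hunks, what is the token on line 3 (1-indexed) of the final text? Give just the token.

Hunk 1: at line 8 remove [fsa,oezdt] add [wpg,efyn,pjg] -> 12 lines: jjmo vizt xuc phu yuh equ yqoo god wpg efyn pjg lpaae
Hunk 2: at line 7 remove [wpg,efyn] add [ixzxa] -> 11 lines: jjmo vizt xuc phu yuh equ yqoo god ixzxa pjg lpaae
Hunk 3: at line 6 remove [god,ixzxa] add [ufkrq,pbb,buxw] -> 12 lines: jjmo vizt xuc phu yuh equ yqoo ufkrq pbb buxw pjg lpaae
Hunk 4: at line 2 remove [phu] add [ytig] -> 12 lines: jjmo vizt xuc ytig yuh equ yqoo ufkrq pbb buxw pjg lpaae
Final line 3: xuc

Answer: xuc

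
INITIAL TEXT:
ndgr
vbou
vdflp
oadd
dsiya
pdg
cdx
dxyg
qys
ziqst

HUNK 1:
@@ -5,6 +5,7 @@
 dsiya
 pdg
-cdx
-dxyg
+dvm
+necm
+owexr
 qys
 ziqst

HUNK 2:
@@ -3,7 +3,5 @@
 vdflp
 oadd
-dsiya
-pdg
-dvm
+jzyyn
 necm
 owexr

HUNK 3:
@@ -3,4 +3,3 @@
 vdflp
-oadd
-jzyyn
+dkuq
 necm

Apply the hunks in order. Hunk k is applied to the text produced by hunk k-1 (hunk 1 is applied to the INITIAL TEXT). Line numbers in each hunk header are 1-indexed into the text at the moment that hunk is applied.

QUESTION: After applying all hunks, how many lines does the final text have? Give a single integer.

Answer: 8

Derivation:
Hunk 1: at line 5 remove [cdx,dxyg] add [dvm,necm,owexr] -> 11 lines: ndgr vbou vdflp oadd dsiya pdg dvm necm owexr qys ziqst
Hunk 2: at line 3 remove [dsiya,pdg,dvm] add [jzyyn] -> 9 lines: ndgr vbou vdflp oadd jzyyn necm owexr qys ziqst
Hunk 3: at line 3 remove [oadd,jzyyn] add [dkuq] -> 8 lines: ndgr vbou vdflp dkuq necm owexr qys ziqst
Final line count: 8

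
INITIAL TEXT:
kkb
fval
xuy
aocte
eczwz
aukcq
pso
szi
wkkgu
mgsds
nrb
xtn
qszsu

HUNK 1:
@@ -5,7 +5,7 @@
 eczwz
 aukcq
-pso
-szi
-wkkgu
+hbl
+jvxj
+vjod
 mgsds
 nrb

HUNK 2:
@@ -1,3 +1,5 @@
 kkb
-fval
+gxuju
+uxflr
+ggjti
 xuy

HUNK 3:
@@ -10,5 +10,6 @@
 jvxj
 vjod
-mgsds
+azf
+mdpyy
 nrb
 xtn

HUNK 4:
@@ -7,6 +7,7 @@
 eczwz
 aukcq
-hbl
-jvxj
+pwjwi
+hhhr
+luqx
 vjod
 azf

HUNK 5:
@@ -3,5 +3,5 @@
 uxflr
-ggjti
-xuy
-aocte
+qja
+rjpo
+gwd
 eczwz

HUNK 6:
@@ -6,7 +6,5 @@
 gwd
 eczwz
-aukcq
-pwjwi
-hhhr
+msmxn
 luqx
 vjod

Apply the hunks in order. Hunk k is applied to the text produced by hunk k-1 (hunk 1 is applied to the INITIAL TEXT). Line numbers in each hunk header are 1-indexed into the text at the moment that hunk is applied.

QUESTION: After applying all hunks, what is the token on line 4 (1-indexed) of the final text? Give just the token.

Hunk 1: at line 5 remove [pso,szi,wkkgu] add [hbl,jvxj,vjod] -> 13 lines: kkb fval xuy aocte eczwz aukcq hbl jvxj vjod mgsds nrb xtn qszsu
Hunk 2: at line 1 remove [fval] add [gxuju,uxflr,ggjti] -> 15 lines: kkb gxuju uxflr ggjti xuy aocte eczwz aukcq hbl jvxj vjod mgsds nrb xtn qszsu
Hunk 3: at line 10 remove [mgsds] add [azf,mdpyy] -> 16 lines: kkb gxuju uxflr ggjti xuy aocte eczwz aukcq hbl jvxj vjod azf mdpyy nrb xtn qszsu
Hunk 4: at line 7 remove [hbl,jvxj] add [pwjwi,hhhr,luqx] -> 17 lines: kkb gxuju uxflr ggjti xuy aocte eczwz aukcq pwjwi hhhr luqx vjod azf mdpyy nrb xtn qszsu
Hunk 5: at line 3 remove [ggjti,xuy,aocte] add [qja,rjpo,gwd] -> 17 lines: kkb gxuju uxflr qja rjpo gwd eczwz aukcq pwjwi hhhr luqx vjod azf mdpyy nrb xtn qszsu
Hunk 6: at line 6 remove [aukcq,pwjwi,hhhr] add [msmxn] -> 15 lines: kkb gxuju uxflr qja rjpo gwd eczwz msmxn luqx vjod azf mdpyy nrb xtn qszsu
Final line 4: qja

Answer: qja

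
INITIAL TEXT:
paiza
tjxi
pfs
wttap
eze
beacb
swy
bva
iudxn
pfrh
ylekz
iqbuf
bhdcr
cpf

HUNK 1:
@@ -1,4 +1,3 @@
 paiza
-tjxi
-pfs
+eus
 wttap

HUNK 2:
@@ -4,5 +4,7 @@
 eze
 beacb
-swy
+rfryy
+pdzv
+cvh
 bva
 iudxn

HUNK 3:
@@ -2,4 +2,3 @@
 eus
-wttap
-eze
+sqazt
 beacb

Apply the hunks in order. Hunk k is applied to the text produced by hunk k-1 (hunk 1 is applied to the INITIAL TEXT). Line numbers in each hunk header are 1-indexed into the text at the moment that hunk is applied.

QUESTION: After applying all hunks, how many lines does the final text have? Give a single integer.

Answer: 14

Derivation:
Hunk 1: at line 1 remove [tjxi,pfs] add [eus] -> 13 lines: paiza eus wttap eze beacb swy bva iudxn pfrh ylekz iqbuf bhdcr cpf
Hunk 2: at line 4 remove [swy] add [rfryy,pdzv,cvh] -> 15 lines: paiza eus wttap eze beacb rfryy pdzv cvh bva iudxn pfrh ylekz iqbuf bhdcr cpf
Hunk 3: at line 2 remove [wttap,eze] add [sqazt] -> 14 lines: paiza eus sqazt beacb rfryy pdzv cvh bva iudxn pfrh ylekz iqbuf bhdcr cpf
Final line count: 14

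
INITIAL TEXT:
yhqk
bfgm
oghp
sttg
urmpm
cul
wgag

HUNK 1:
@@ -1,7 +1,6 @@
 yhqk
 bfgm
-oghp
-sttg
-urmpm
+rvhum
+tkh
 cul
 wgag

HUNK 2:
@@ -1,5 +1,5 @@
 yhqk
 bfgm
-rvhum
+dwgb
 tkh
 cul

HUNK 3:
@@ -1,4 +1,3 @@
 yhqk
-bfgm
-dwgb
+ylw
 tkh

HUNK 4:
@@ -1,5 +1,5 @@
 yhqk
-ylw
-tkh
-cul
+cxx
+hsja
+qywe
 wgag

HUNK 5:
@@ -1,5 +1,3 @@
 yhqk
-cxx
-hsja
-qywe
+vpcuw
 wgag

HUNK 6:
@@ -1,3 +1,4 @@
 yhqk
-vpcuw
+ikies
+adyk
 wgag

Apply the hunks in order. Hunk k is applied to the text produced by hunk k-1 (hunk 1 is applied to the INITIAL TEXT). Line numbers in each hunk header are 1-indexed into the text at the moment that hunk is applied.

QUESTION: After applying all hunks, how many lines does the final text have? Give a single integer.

Hunk 1: at line 1 remove [oghp,sttg,urmpm] add [rvhum,tkh] -> 6 lines: yhqk bfgm rvhum tkh cul wgag
Hunk 2: at line 1 remove [rvhum] add [dwgb] -> 6 lines: yhqk bfgm dwgb tkh cul wgag
Hunk 3: at line 1 remove [bfgm,dwgb] add [ylw] -> 5 lines: yhqk ylw tkh cul wgag
Hunk 4: at line 1 remove [ylw,tkh,cul] add [cxx,hsja,qywe] -> 5 lines: yhqk cxx hsja qywe wgag
Hunk 5: at line 1 remove [cxx,hsja,qywe] add [vpcuw] -> 3 lines: yhqk vpcuw wgag
Hunk 6: at line 1 remove [vpcuw] add [ikies,adyk] -> 4 lines: yhqk ikies adyk wgag
Final line count: 4

Answer: 4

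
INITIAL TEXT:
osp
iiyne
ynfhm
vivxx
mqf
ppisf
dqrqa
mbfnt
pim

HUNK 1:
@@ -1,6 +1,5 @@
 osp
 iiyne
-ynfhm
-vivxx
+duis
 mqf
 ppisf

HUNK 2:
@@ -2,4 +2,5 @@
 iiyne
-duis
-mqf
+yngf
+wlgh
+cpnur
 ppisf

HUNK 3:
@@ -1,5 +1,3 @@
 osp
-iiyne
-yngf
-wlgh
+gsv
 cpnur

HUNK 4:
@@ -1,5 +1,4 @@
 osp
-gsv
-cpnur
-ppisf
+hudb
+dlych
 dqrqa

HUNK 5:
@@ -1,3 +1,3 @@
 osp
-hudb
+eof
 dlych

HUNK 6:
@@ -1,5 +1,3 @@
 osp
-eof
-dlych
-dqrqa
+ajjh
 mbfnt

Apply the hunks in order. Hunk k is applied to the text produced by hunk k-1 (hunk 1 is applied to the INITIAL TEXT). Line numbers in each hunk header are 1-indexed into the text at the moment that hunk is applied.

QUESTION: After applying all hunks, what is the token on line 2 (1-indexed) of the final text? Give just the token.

Answer: ajjh

Derivation:
Hunk 1: at line 1 remove [ynfhm,vivxx] add [duis] -> 8 lines: osp iiyne duis mqf ppisf dqrqa mbfnt pim
Hunk 2: at line 2 remove [duis,mqf] add [yngf,wlgh,cpnur] -> 9 lines: osp iiyne yngf wlgh cpnur ppisf dqrqa mbfnt pim
Hunk 3: at line 1 remove [iiyne,yngf,wlgh] add [gsv] -> 7 lines: osp gsv cpnur ppisf dqrqa mbfnt pim
Hunk 4: at line 1 remove [gsv,cpnur,ppisf] add [hudb,dlych] -> 6 lines: osp hudb dlych dqrqa mbfnt pim
Hunk 5: at line 1 remove [hudb] add [eof] -> 6 lines: osp eof dlych dqrqa mbfnt pim
Hunk 6: at line 1 remove [eof,dlych,dqrqa] add [ajjh] -> 4 lines: osp ajjh mbfnt pim
Final line 2: ajjh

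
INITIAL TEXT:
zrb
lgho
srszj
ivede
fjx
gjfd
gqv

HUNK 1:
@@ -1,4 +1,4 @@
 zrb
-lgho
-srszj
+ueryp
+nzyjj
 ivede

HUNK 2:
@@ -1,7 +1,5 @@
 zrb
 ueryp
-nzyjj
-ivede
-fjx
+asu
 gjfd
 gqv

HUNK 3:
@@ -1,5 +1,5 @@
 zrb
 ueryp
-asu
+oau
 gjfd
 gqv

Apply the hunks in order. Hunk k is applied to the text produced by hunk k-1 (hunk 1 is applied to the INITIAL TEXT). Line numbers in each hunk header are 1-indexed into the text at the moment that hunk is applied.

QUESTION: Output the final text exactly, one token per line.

Hunk 1: at line 1 remove [lgho,srszj] add [ueryp,nzyjj] -> 7 lines: zrb ueryp nzyjj ivede fjx gjfd gqv
Hunk 2: at line 1 remove [nzyjj,ivede,fjx] add [asu] -> 5 lines: zrb ueryp asu gjfd gqv
Hunk 3: at line 1 remove [asu] add [oau] -> 5 lines: zrb ueryp oau gjfd gqv

Answer: zrb
ueryp
oau
gjfd
gqv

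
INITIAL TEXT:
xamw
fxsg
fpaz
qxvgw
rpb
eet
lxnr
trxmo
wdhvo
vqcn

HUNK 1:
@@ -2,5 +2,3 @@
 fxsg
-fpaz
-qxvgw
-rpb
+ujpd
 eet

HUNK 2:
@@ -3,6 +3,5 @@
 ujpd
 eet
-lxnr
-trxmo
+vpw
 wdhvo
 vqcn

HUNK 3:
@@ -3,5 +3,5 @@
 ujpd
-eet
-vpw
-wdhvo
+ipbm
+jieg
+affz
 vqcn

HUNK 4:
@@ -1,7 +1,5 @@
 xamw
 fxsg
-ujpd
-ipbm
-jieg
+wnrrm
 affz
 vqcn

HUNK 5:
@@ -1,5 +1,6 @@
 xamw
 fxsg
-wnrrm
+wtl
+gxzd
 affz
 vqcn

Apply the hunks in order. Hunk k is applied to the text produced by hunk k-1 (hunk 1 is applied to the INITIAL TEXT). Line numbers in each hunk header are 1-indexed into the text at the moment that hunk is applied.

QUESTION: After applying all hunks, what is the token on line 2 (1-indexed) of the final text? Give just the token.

Answer: fxsg

Derivation:
Hunk 1: at line 2 remove [fpaz,qxvgw,rpb] add [ujpd] -> 8 lines: xamw fxsg ujpd eet lxnr trxmo wdhvo vqcn
Hunk 2: at line 3 remove [lxnr,trxmo] add [vpw] -> 7 lines: xamw fxsg ujpd eet vpw wdhvo vqcn
Hunk 3: at line 3 remove [eet,vpw,wdhvo] add [ipbm,jieg,affz] -> 7 lines: xamw fxsg ujpd ipbm jieg affz vqcn
Hunk 4: at line 1 remove [ujpd,ipbm,jieg] add [wnrrm] -> 5 lines: xamw fxsg wnrrm affz vqcn
Hunk 5: at line 1 remove [wnrrm] add [wtl,gxzd] -> 6 lines: xamw fxsg wtl gxzd affz vqcn
Final line 2: fxsg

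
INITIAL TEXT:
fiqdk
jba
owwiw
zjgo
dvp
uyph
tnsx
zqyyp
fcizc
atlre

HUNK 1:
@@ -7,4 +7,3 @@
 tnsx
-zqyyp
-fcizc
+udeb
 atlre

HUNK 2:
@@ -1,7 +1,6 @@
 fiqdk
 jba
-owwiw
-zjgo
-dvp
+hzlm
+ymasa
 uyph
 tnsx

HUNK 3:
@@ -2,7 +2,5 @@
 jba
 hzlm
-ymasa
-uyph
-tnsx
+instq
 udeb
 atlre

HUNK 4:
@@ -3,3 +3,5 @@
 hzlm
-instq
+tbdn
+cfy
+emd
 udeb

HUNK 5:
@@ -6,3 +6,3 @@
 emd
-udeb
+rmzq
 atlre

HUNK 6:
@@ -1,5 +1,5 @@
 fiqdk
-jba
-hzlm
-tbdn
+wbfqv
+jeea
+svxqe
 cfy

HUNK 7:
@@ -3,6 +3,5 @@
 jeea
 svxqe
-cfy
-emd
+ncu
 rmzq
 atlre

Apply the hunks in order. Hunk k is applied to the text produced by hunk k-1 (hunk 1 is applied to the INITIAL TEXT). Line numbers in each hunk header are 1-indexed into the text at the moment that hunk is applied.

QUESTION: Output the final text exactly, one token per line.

Hunk 1: at line 7 remove [zqyyp,fcizc] add [udeb] -> 9 lines: fiqdk jba owwiw zjgo dvp uyph tnsx udeb atlre
Hunk 2: at line 1 remove [owwiw,zjgo,dvp] add [hzlm,ymasa] -> 8 lines: fiqdk jba hzlm ymasa uyph tnsx udeb atlre
Hunk 3: at line 2 remove [ymasa,uyph,tnsx] add [instq] -> 6 lines: fiqdk jba hzlm instq udeb atlre
Hunk 4: at line 3 remove [instq] add [tbdn,cfy,emd] -> 8 lines: fiqdk jba hzlm tbdn cfy emd udeb atlre
Hunk 5: at line 6 remove [udeb] add [rmzq] -> 8 lines: fiqdk jba hzlm tbdn cfy emd rmzq atlre
Hunk 6: at line 1 remove [jba,hzlm,tbdn] add [wbfqv,jeea,svxqe] -> 8 lines: fiqdk wbfqv jeea svxqe cfy emd rmzq atlre
Hunk 7: at line 3 remove [cfy,emd] add [ncu] -> 7 lines: fiqdk wbfqv jeea svxqe ncu rmzq atlre

Answer: fiqdk
wbfqv
jeea
svxqe
ncu
rmzq
atlre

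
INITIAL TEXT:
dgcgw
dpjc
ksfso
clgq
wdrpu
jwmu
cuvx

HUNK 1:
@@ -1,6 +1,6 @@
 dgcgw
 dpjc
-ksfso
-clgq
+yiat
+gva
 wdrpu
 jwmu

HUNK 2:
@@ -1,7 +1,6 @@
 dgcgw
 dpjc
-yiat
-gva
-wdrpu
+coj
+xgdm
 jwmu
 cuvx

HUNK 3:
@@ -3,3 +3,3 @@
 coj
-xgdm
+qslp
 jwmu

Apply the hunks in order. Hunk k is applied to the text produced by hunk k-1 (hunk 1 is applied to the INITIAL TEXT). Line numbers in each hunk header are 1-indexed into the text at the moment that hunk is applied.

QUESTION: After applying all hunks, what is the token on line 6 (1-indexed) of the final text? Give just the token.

Hunk 1: at line 1 remove [ksfso,clgq] add [yiat,gva] -> 7 lines: dgcgw dpjc yiat gva wdrpu jwmu cuvx
Hunk 2: at line 1 remove [yiat,gva,wdrpu] add [coj,xgdm] -> 6 lines: dgcgw dpjc coj xgdm jwmu cuvx
Hunk 3: at line 3 remove [xgdm] add [qslp] -> 6 lines: dgcgw dpjc coj qslp jwmu cuvx
Final line 6: cuvx

Answer: cuvx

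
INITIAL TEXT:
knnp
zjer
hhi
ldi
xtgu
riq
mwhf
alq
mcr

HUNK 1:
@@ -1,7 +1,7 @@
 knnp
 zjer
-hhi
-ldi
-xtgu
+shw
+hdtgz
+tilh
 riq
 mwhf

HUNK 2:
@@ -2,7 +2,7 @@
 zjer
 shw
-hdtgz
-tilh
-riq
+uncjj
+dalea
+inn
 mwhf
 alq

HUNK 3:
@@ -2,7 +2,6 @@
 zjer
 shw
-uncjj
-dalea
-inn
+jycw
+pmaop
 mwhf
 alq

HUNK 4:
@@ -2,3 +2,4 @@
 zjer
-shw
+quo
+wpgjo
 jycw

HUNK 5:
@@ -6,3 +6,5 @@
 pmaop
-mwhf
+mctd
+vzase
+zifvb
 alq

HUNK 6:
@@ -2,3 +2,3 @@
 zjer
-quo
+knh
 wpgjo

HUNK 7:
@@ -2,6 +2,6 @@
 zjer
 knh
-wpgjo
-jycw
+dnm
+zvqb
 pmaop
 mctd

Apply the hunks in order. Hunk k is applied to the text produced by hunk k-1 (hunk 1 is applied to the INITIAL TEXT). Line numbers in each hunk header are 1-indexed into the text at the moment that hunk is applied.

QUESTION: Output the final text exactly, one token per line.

Hunk 1: at line 1 remove [hhi,ldi,xtgu] add [shw,hdtgz,tilh] -> 9 lines: knnp zjer shw hdtgz tilh riq mwhf alq mcr
Hunk 2: at line 2 remove [hdtgz,tilh,riq] add [uncjj,dalea,inn] -> 9 lines: knnp zjer shw uncjj dalea inn mwhf alq mcr
Hunk 3: at line 2 remove [uncjj,dalea,inn] add [jycw,pmaop] -> 8 lines: knnp zjer shw jycw pmaop mwhf alq mcr
Hunk 4: at line 2 remove [shw] add [quo,wpgjo] -> 9 lines: knnp zjer quo wpgjo jycw pmaop mwhf alq mcr
Hunk 5: at line 6 remove [mwhf] add [mctd,vzase,zifvb] -> 11 lines: knnp zjer quo wpgjo jycw pmaop mctd vzase zifvb alq mcr
Hunk 6: at line 2 remove [quo] add [knh] -> 11 lines: knnp zjer knh wpgjo jycw pmaop mctd vzase zifvb alq mcr
Hunk 7: at line 2 remove [wpgjo,jycw] add [dnm,zvqb] -> 11 lines: knnp zjer knh dnm zvqb pmaop mctd vzase zifvb alq mcr

Answer: knnp
zjer
knh
dnm
zvqb
pmaop
mctd
vzase
zifvb
alq
mcr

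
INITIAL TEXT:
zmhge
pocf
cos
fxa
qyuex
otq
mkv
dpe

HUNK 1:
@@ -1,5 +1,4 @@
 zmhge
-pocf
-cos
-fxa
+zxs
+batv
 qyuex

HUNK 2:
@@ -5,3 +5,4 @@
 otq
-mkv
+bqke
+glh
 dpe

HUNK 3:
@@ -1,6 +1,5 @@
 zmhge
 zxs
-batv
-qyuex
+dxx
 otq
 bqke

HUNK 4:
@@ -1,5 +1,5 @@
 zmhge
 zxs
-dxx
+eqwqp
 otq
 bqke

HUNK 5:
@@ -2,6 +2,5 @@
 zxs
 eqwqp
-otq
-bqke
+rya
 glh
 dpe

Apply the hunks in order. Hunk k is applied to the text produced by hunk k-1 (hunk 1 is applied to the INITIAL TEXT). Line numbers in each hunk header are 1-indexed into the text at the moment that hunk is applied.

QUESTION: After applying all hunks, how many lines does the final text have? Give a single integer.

Hunk 1: at line 1 remove [pocf,cos,fxa] add [zxs,batv] -> 7 lines: zmhge zxs batv qyuex otq mkv dpe
Hunk 2: at line 5 remove [mkv] add [bqke,glh] -> 8 lines: zmhge zxs batv qyuex otq bqke glh dpe
Hunk 3: at line 1 remove [batv,qyuex] add [dxx] -> 7 lines: zmhge zxs dxx otq bqke glh dpe
Hunk 4: at line 1 remove [dxx] add [eqwqp] -> 7 lines: zmhge zxs eqwqp otq bqke glh dpe
Hunk 5: at line 2 remove [otq,bqke] add [rya] -> 6 lines: zmhge zxs eqwqp rya glh dpe
Final line count: 6

Answer: 6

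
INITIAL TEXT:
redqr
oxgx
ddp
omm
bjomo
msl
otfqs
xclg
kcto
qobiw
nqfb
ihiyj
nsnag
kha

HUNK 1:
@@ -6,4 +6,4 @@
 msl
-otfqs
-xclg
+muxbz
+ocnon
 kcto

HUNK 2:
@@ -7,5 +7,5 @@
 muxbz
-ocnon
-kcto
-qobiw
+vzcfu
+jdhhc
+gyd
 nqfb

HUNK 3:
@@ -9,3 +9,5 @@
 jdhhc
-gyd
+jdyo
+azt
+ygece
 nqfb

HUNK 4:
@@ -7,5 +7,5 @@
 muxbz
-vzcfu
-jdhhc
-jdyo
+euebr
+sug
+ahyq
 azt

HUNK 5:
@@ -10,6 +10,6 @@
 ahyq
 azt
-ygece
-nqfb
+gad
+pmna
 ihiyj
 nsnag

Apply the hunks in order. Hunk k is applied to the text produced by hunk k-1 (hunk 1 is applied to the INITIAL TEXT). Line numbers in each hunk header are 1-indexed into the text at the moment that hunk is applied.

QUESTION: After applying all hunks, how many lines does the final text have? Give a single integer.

Hunk 1: at line 6 remove [otfqs,xclg] add [muxbz,ocnon] -> 14 lines: redqr oxgx ddp omm bjomo msl muxbz ocnon kcto qobiw nqfb ihiyj nsnag kha
Hunk 2: at line 7 remove [ocnon,kcto,qobiw] add [vzcfu,jdhhc,gyd] -> 14 lines: redqr oxgx ddp omm bjomo msl muxbz vzcfu jdhhc gyd nqfb ihiyj nsnag kha
Hunk 3: at line 9 remove [gyd] add [jdyo,azt,ygece] -> 16 lines: redqr oxgx ddp omm bjomo msl muxbz vzcfu jdhhc jdyo azt ygece nqfb ihiyj nsnag kha
Hunk 4: at line 7 remove [vzcfu,jdhhc,jdyo] add [euebr,sug,ahyq] -> 16 lines: redqr oxgx ddp omm bjomo msl muxbz euebr sug ahyq azt ygece nqfb ihiyj nsnag kha
Hunk 5: at line 10 remove [ygece,nqfb] add [gad,pmna] -> 16 lines: redqr oxgx ddp omm bjomo msl muxbz euebr sug ahyq azt gad pmna ihiyj nsnag kha
Final line count: 16

Answer: 16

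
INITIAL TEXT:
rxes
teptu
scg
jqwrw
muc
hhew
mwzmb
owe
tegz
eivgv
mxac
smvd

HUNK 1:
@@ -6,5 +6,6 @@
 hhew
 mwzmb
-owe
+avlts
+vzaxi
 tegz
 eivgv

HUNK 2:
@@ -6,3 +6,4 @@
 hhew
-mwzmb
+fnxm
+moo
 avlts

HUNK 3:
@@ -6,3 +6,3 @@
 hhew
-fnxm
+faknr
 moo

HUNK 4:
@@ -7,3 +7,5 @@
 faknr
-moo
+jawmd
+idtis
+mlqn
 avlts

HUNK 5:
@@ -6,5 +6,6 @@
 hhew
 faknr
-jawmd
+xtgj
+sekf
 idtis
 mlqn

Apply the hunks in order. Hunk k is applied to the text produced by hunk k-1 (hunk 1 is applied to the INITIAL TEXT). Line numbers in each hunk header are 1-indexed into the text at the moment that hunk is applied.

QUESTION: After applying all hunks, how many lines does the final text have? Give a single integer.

Answer: 17

Derivation:
Hunk 1: at line 6 remove [owe] add [avlts,vzaxi] -> 13 lines: rxes teptu scg jqwrw muc hhew mwzmb avlts vzaxi tegz eivgv mxac smvd
Hunk 2: at line 6 remove [mwzmb] add [fnxm,moo] -> 14 lines: rxes teptu scg jqwrw muc hhew fnxm moo avlts vzaxi tegz eivgv mxac smvd
Hunk 3: at line 6 remove [fnxm] add [faknr] -> 14 lines: rxes teptu scg jqwrw muc hhew faknr moo avlts vzaxi tegz eivgv mxac smvd
Hunk 4: at line 7 remove [moo] add [jawmd,idtis,mlqn] -> 16 lines: rxes teptu scg jqwrw muc hhew faknr jawmd idtis mlqn avlts vzaxi tegz eivgv mxac smvd
Hunk 5: at line 6 remove [jawmd] add [xtgj,sekf] -> 17 lines: rxes teptu scg jqwrw muc hhew faknr xtgj sekf idtis mlqn avlts vzaxi tegz eivgv mxac smvd
Final line count: 17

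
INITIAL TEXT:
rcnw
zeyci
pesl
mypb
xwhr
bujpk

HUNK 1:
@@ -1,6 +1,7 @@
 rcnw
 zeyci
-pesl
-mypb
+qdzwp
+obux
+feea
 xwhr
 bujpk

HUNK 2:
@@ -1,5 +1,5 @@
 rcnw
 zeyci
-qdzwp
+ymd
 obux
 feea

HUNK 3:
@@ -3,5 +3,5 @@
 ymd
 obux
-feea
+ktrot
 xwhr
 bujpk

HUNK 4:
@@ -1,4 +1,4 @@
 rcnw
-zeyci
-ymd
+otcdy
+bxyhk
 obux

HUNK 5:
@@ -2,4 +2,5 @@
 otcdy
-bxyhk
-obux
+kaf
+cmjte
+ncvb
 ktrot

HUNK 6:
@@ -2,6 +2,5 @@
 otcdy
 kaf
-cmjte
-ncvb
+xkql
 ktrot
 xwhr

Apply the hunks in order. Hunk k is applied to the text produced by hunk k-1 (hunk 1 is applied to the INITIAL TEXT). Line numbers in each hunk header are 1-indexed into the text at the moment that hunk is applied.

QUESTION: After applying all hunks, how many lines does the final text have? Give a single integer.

Answer: 7

Derivation:
Hunk 1: at line 1 remove [pesl,mypb] add [qdzwp,obux,feea] -> 7 lines: rcnw zeyci qdzwp obux feea xwhr bujpk
Hunk 2: at line 1 remove [qdzwp] add [ymd] -> 7 lines: rcnw zeyci ymd obux feea xwhr bujpk
Hunk 3: at line 3 remove [feea] add [ktrot] -> 7 lines: rcnw zeyci ymd obux ktrot xwhr bujpk
Hunk 4: at line 1 remove [zeyci,ymd] add [otcdy,bxyhk] -> 7 lines: rcnw otcdy bxyhk obux ktrot xwhr bujpk
Hunk 5: at line 2 remove [bxyhk,obux] add [kaf,cmjte,ncvb] -> 8 lines: rcnw otcdy kaf cmjte ncvb ktrot xwhr bujpk
Hunk 6: at line 2 remove [cmjte,ncvb] add [xkql] -> 7 lines: rcnw otcdy kaf xkql ktrot xwhr bujpk
Final line count: 7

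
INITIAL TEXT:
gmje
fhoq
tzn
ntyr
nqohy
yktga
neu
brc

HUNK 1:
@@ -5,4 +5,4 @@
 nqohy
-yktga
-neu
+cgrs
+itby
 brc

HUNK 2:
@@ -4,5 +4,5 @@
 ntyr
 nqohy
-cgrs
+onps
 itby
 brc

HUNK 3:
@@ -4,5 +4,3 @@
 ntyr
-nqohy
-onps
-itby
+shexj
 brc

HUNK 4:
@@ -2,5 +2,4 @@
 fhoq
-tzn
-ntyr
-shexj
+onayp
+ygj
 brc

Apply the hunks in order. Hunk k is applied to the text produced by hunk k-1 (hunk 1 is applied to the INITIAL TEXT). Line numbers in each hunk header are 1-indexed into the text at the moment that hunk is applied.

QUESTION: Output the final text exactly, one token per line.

Answer: gmje
fhoq
onayp
ygj
brc

Derivation:
Hunk 1: at line 5 remove [yktga,neu] add [cgrs,itby] -> 8 lines: gmje fhoq tzn ntyr nqohy cgrs itby brc
Hunk 2: at line 4 remove [cgrs] add [onps] -> 8 lines: gmje fhoq tzn ntyr nqohy onps itby brc
Hunk 3: at line 4 remove [nqohy,onps,itby] add [shexj] -> 6 lines: gmje fhoq tzn ntyr shexj brc
Hunk 4: at line 2 remove [tzn,ntyr,shexj] add [onayp,ygj] -> 5 lines: gmje fhoq onayp ygj brc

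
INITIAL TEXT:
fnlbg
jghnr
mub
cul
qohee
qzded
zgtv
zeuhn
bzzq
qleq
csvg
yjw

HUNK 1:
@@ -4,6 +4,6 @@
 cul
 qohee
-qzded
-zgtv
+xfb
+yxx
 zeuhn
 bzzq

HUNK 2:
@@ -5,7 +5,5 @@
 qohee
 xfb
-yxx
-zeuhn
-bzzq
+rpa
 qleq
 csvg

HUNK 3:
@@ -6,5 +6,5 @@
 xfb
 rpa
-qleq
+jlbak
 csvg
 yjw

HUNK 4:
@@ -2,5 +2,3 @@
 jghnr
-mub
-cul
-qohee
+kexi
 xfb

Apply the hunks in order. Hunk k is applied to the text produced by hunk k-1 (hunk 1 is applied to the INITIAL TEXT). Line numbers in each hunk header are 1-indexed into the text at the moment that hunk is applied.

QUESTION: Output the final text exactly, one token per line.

Hunk 1: at line 4 remove [qzded,zgtv] add [xfb,yxx] -> 12 lines: fnlbg jghnr mub cul qohee xfb yxx zeuhn bzzq qleq csvg yjw
Hunk 2: at line 5 remove [yxx,zeuhn,bzzq] add [rpa] -> 10 lines: fnlbg jghnr mub cul qohee xfb rpa qleq csvg yjw
Hunk 3: at line 6 remove [qleq] add [jlbak] -> 10 lines: fnlbg jghnr mub cul qohee xfb rpa jlbak csvg yjw
Hunk 4: at line 2 remove [mub,cul,qohee] add [kexi] -> 8 lines: fnlbg jghnr kexi xfb rpa jlbak csvg yjw

Answer: fnlbg
jghnr
kexi
xfb
rpa
jlbak
csvg
yjw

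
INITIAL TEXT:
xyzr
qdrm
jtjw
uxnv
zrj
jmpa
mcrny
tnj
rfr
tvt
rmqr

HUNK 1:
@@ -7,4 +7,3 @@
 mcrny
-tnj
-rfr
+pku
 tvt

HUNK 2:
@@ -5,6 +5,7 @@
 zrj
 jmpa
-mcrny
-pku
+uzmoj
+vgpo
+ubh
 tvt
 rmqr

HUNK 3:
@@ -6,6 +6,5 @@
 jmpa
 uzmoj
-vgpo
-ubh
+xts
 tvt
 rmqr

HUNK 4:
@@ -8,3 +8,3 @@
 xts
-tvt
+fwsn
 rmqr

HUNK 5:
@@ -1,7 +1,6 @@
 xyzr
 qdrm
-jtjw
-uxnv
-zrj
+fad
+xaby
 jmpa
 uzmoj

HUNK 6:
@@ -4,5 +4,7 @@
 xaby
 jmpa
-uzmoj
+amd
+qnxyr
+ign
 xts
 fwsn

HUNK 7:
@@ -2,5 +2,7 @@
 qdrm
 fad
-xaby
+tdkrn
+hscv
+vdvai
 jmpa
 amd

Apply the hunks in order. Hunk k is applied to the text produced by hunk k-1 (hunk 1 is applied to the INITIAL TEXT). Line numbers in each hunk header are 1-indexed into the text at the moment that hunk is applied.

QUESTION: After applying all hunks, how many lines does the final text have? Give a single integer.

Answer: 13

Derivation:
Hunk 1: at line 7 remove [tnj,rfr] add [pku] -> 10 lines: xyzr qdrm jtjw uxnv zrj jmpa mcrny pku tvt rmqr
Hunk 2: at line 5 remove [mcrny,pku] add [uzmoj,vgpo,ubh] -> 11 lines: xyzr qdrm jtjw uxnv zrj jmpa uzmoj vgpo ubh tvt rmqr
Hunk 3: at line 6 remove [vgpo,ubh] add [xts] -> 10 lines: xyzr qdrm jtjw uxnv zrj jmpa uzmoj xts tvt rmqr
Hunk 4: at line 8 remove [tvt] add [fwsn] -> 10 lines: xyzr qdrm jtjw uxnv zrj jmpa uzmoj xts fwsn rmqr
Hunk 5: at line 1 remove [jtjw,uxnv,zrj] add [fad,xaby] -> 9 lines: xyzr qdrm fad xaby jmpa uzmoj xts fwsn rmqr
Hunk 6: at line 4 remove [uzmoj] add [amd,qnxyr,ign] -> 11 lines: xyzr qdrm fad xaby jmpa amd qnxyr ign xts fwsn rmqr
Hunk 7: at line 2 remove [xaby] add [tdkrn,hscv,vdvai] -> 13 lines: xyzr qdrm fad tdkrn hscv vdvai jmpa amd qnxyr ign xts fwsn rmqr
Final line count: 13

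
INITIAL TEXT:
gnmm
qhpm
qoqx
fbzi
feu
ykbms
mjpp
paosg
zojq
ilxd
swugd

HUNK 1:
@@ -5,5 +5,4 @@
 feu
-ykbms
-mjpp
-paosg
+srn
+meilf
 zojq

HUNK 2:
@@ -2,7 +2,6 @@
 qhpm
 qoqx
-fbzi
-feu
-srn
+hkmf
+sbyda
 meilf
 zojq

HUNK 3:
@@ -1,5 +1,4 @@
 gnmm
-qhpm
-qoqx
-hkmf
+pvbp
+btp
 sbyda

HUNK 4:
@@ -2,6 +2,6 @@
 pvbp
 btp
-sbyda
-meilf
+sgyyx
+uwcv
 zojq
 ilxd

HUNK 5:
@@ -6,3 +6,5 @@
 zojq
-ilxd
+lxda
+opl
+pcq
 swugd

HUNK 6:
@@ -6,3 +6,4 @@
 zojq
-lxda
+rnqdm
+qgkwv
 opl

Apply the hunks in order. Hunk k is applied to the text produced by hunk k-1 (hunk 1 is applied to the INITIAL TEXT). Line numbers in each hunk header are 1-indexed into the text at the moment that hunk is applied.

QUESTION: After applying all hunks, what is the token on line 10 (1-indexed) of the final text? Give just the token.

Hunk 1: at line 5 remove [ykbms,mjpp,paosg] add [srn,meilf] -> 10 lines: gnmm qhpm qoqx fbzi feu srn meilf zojq ilxd swugd
Hunk 2: at line 2 remove [fbzi,feu,srn] add [hkmf,sbyda] -> 9 lines: gnmm qhpm qoqx hkmf sbyda meilf zojq ilxd swugd
Hunk 3: at line 1 remove [qhpm,qoqx,hkmf] add [pvbp,btp] -> 8 lines: gnmm pvbp btp sbyda meilf zojq ilxd swugd
Hunk 4: at line 2 remove [sbyda,meilf] add [sgyyx,uwcv] -> 8 lines: gnmm pvbp btp sgyyx uwcv zojq ilxd swugd
Hunk 5: at line 6 remove [ilxd] add [lxda,opl,pcq] -> 10 lines: gnmm pvbp btp sgyyx uwcv zojq lxda opl pcq swugd
Hunk 6: at line 6 remove [lxda] add [rnqdm,qgkwv] -> 11 lines: gnmm pvbp btp sgyyx uwcv zojq rnqdm qgkwv opl pcq swugd
Final line 10: pcq

Answer: pcq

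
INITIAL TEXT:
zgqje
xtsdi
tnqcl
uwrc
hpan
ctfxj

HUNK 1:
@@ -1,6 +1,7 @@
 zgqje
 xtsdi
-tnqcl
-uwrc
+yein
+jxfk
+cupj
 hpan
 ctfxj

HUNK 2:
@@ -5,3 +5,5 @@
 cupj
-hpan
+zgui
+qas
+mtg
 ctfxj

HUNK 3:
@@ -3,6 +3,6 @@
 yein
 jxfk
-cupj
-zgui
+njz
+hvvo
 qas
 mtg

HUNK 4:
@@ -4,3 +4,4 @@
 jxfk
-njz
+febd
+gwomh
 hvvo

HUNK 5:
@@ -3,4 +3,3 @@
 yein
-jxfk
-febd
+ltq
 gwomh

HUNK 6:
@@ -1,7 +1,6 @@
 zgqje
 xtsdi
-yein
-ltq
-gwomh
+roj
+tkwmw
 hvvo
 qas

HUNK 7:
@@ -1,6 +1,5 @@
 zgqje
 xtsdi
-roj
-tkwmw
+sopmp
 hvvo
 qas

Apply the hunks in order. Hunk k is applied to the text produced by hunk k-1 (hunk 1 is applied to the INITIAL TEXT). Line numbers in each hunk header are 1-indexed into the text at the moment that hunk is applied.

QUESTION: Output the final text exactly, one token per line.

Hunk 1: at line 1 remove [tnqcl,uwrc] add [yein,jxfk,cupj] -> 7 lines: zgqje xtsdi yein jxfk cupj hpan ctfxj
Hunk 2: at line 5 remove [hpan] add [zgui,qas,mtg] -> 9 lines: zgqje xtsdi yein jxfk cupj zgui qas mtg ctfxj
Hunk 3: at line 3 remove [cupj,zgui] add [njz,hvvo] -> 9 lines: zgqje xtsdi yein jxfk njz hvvo qas mtg ctfxj
Hunk 4: at line 4 remove [njz] add [febd,gwomh] -> 10 lines: zgqje xtsdi yein jxfk febd gwomh hvvo qas mtg ctfxj
Hunk 5: at line 3 remove [jxfk,febd] add [ltq] -> 9 lines: zgqje xtsdi yein ltq gwomh hvvo qas mtg ctfxj
Hunk 6: at line 1 remove [yein,ltq,gwomh] add [roj,tkwmw] -> 8 lines: zgqje xtsdi roj tkwmw hvvo qas mtg ctfxj
Hunk 7: at line 1 remove [roj,tkwmw] add [sopmp] -> 7 lines: zgqje xtsdi sopmp hvvo qas mtg ctfxj

Answer: zgqje
xtsdi
sopmp
hvvo
qas
mtg
ctfxj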